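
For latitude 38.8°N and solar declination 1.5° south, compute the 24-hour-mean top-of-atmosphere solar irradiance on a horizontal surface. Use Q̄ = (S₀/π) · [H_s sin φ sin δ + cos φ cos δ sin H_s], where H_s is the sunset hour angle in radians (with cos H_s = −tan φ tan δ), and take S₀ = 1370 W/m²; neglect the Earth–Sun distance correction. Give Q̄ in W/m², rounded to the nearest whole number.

cos H_s = −tan(38.8°) · tan(-1.5°) = 0.0211, so H_s = arccos(0.0211) = 88.79°. In radians, H_s = 1.5497.
H_s sin φ sin δ = 1.5497 × 0.6266 × -0.0262 = -0.0254.
cos φ cos δ sin H_s = 0.7793 × 0.9997 × 0.9998 = 0.7789.
Q̄ = (1370/π) × (-0.0254 + 0.7789) = 436.08 × 0.7535 = 328.59 W/m².

329 W/m²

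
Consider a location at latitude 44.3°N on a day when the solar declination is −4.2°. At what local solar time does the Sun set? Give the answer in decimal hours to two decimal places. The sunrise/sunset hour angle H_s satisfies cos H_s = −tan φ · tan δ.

The sunset hour angle satisfies cos H_s = −tan φ tan δ = 0.0717, giving H_s = 85.89°.
Sunset is at 12 + H_s/15 = 12 + 5.726 = 17.726 h local solar time.

17.73 h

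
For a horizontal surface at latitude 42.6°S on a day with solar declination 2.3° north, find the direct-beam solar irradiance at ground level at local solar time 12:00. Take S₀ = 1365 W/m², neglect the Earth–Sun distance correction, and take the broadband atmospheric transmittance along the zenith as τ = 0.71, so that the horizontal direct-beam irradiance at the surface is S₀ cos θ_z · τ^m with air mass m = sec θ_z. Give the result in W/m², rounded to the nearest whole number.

Hour angle H = 15° × (12 − 12) = 0.00°.
With φ = -42.6°, δ = 2.3°, H = 0.00°: sin φ sin δ = -0.0272, cos φ cos δ cos H = 0.7355, so cos θ_z = 0.7083.
Air mass m = 1/cos θ_z = 1/0.7083 = 1.412; τ^m = 0.71^1.412 = 0.6166.
Surface direct beam = 1365 × 0.7083 × 0.6166 = 596.15 W/m².

596 W/m²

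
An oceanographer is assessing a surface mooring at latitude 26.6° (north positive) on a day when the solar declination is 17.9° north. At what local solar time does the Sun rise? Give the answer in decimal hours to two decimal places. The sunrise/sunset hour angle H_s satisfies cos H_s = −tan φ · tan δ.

5.38 h

cos H_s = −tan(26.6°) · tan(17.9°) = -0.1617, so H_s = arccos(-0.1617) = 99.31°.
Sunrise is at 12 − H_s/15 = 12 − 6.621 = 5.379 h local solar time.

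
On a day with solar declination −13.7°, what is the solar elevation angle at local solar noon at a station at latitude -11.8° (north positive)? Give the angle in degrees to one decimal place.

88.1°

At local solar noon the hour angle is zero, so the elevation is 90° − |φ − δ| = 90° − |-11.8° − (-13.7°)| = 90° − 1.9° = 88.1°.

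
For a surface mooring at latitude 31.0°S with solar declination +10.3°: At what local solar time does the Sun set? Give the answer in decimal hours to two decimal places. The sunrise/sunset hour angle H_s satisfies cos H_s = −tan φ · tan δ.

The sunset hour angle satisfies cos H_s = −tan φ tan δ = 0.1092, giving H_s = 83.73°.
Sunset is at 12 + H_s/15 = 12 + 5.582 = 17.582 h local solar time.

17.58 h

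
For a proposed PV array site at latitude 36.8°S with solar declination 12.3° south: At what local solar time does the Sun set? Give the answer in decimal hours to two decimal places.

−tan φ tan δ = −(-0.7481)(-0.2180) = -0.1631; H_s = arccos(-0.1631) = 99.39°.
Sunset is at 12 + H_s/15 = 12 + 6.626 = 18.626 h local solar time.

18.63 h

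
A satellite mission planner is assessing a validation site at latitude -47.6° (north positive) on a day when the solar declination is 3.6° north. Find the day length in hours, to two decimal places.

cos H_s = −tan(-47.6°) · tan(3.6°) = 0.0689, so H_s = arccos(0.0689) = 86.05°.
Day length = 2 H_s / 15° h⁻¹ = 172.10° / 15 = 11.473 h.

11.47 hours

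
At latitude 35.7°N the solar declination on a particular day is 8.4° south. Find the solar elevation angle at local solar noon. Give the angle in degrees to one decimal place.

At local solar noon the hour angle is zero, so the elevation is 90° − |φ − δ| = 90° − |35.7° − (-8.4°)| = 90° − 44.1° = 45.9°.

45.9°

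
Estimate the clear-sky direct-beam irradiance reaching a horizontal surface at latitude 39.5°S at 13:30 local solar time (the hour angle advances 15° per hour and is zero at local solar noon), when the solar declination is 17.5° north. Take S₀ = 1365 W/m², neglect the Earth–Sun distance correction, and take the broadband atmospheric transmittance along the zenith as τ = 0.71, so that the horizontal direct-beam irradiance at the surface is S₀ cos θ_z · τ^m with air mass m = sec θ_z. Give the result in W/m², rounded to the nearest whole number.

331 W/m²

Hour angle H = 15° × (13.5 − 12) = 22.50°.
cos θ_z = sin(-39.5°) sin(17.5°) + cos(-39.5°) cos(17.5°) cos(22.50°) = -0.1913 + 0.6799 = 0.4886.
Air mass m = 1/cos θ_z = 1/0.4886 = 2.047; τ^m = 0.71^2.047 = 0.4961.
Surface direct beam = 1365 × 0.4886 × 0.4961 = 330.87 W/m².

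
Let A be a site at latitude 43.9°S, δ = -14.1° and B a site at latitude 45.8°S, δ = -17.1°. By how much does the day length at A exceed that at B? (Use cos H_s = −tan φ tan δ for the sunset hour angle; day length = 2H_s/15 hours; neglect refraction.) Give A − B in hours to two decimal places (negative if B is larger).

-0.59 h

A: H_s = arccos(−tan -43.9° · tan -14.1°) = 103.99°, so 2H_s/15 = 13.8653 h.
B: H_s = arccos(−tan -45.8° · tan -17.1°) = 108.44°, so 2H_s/15 = 14.4587 h.
A − B = 13.8653 − 14.4587 = -0.5934 h.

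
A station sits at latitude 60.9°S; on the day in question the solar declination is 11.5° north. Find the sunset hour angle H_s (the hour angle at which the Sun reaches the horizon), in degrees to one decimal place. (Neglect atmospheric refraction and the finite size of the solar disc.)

68.6°

−tan φ tan δ = −(-1.7966)(0.2035) = 0.3656; H_s = arccos(0.3656) = 68.56°.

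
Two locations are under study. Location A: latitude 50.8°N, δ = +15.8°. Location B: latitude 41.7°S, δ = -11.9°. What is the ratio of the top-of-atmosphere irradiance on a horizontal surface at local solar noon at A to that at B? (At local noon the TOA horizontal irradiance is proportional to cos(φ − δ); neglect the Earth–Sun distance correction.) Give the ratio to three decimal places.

A: cos θ_z = cos(50.8° − (15.8°)) = 0.8192.
B: cos θ_z = cos(-41.7° − (-11.9°)) = 0.8678.
Ratio A/B = 0.8192 / 0.8678 = 0.9440.

0.944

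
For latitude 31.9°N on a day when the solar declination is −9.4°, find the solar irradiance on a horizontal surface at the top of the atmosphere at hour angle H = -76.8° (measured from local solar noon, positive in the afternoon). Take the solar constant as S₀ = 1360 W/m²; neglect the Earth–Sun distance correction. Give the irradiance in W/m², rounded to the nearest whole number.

143 W/m²

With φ = 31.9°, δ = -9.4°, H = -76.80°: sin φ sin δ = -0.0863, cos φ cos δ cos H = 0.1913, so cos θ_z = 0.1050.
Top-of-atmosphere irradiance = S₀ cos θ_z = 1360 × 0.1050 = 142.80 W/m².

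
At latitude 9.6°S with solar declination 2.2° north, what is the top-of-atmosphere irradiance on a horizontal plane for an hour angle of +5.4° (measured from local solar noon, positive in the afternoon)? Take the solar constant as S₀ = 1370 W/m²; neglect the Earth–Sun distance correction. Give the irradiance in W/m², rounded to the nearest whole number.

1335 W/m²

cos θ_z = sin φ sin δ + cos φ cos δ cos H = (-0.1668)(0.0384) + (0.9860)(0.9993)(0.9956) = 0.9746.
Top-of-atmosphere irradiance = S₀ cos θ_z = 1370 × 0.9746 = 1335.20 W/m².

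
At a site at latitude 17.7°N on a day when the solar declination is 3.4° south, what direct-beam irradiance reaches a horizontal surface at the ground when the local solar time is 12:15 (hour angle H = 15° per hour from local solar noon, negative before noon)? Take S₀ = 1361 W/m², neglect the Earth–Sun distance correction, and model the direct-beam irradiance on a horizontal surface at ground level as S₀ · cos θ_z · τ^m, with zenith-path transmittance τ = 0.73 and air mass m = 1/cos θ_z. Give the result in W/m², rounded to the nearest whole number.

Hour angle H = 15° × (12.25 − 12) = 3.75°.
cos θ_z = sin(17.7°) sin(-3.4°) + cos(17.7°) cos(-3.4°) cos(3.75°) = -0.0180 + 0.9489 = 0.9309.
Air mass m = 1/cos θ_z = 1/0.9309 = 1.074; τ^m = 0.73^1.074 = 0.7132.
Surface direct beam = 1361 × 0.9309 × 0.7132 = 903.59 W/m².

904 W/m²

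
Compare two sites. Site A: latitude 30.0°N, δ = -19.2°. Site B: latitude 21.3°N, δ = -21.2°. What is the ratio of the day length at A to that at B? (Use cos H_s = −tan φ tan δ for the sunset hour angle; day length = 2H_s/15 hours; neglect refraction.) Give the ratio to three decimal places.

A: H_s = arccos(−tan 30.0° · tan -19.2°) = 78.40°, so 2H_s/15 = 10.4533 h.
B: H_s = arccos(−tan 21.3° · tan -21.2°) = 81.30°, so 2H_s/15 = 10.8400 h.
Ratio A/B = 10.4533 / 10.8400 = 0.9643.

0.964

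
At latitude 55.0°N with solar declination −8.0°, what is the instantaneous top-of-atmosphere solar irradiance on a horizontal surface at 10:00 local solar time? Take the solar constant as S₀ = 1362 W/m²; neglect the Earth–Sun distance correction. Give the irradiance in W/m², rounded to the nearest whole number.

515 W/m²

Hour angle H = 15° × (10 − 12) = -30.00°.
With φ = 55.0°, δ = -8.0°, H = -30.00°: sin φ sin δ = -0.1140, cos φ cos δ cos H = 0.4919, so cos θ_z = 0.3779.
Top-of-atmosphere irradiance = S₀ cos θ_z = 1362 × 0.3779 = 514.70 W/m².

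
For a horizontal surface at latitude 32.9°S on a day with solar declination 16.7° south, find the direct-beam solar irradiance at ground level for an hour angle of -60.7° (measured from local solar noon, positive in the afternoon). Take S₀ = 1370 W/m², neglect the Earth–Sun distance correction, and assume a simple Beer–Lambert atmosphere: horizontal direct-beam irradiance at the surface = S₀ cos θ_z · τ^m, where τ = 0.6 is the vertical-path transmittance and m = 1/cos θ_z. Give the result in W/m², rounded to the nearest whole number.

cos θ_z = sin(-32.9°) sin(-16.7°) + cos(-32.9°) cos(-16.7°) cos(-60.70°) = 0.1561 + 0.3936 = 0.5497.
Air mass m = 1/cos θ_z = 1/0.5497 = 1.819; τ^m = 0.6^1.819 = 0.3949.
Surface direct beam = 1370 × 0.5497 × 0.3949 = 297.39 W/m².

297 W/m²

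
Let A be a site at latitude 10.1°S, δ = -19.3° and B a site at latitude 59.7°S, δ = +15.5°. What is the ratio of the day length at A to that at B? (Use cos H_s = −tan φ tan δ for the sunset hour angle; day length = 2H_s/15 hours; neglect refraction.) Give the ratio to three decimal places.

1.517

A: H_s = arccos(−tan -10.1° · tan -19.3°) = 93.58°, so 2H_s/15 = 12.4773 h.
B: H_s = arccos(−tan -59.7° · tan 15.5°) = 61.67°, so 2H_s/15 = 8.2227 h.
Ratio A/B = 12.4773 / 8.2227 = 1.5174.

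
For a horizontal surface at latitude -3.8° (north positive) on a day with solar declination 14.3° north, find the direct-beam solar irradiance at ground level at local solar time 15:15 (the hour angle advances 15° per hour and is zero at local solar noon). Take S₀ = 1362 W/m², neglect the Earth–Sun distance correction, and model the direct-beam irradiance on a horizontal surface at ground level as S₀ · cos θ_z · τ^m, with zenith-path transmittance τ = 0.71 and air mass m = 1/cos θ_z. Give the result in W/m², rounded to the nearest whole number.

Hour angle H = 15° × (15.25 − 12) = 48.75°.
cos θ_z = sin φ sin δ + cos φ cos δ cos H = (-0.0663)(0.2470) + (0.9978)(0.9690)(0.6593) = 0.6211.
Air mass m = 1/cos θ_z = 1/0.6211 = 1.610; τ^m = 0.71^1.610 = 0.5761.
Surface direct beam = 1362 × 0.6211 × 0.5761 = 487.34 W/m².

487 W/m²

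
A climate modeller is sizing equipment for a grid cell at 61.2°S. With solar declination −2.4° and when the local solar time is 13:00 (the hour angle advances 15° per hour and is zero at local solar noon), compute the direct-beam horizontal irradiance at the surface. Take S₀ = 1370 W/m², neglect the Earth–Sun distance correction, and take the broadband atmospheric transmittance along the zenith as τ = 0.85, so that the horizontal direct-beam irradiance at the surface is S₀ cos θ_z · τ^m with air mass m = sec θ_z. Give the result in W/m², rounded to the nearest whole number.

497 W/m²

Hour angle H = 15° × (13 − 12) = 15.00°.
With φ = -61.2°, δ = -2.4°, H = 15.00°: sin φ sin δ = 0.0367, cos φ cos δ cos H = 0.4649, so cos θ_z = 0.5016.
Air mass m = 1/cos θ_z = 1/0.5016 = 1.994; τ^m = 0.85^1.994 = 0.7232.
Surface direct beam = 1370 × 0.5016 × 0.7232 = 496.98 W/m².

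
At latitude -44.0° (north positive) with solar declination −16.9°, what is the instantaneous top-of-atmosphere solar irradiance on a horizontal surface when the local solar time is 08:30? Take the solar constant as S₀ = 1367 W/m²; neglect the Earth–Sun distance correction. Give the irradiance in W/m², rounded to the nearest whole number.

849 W/m²

Hour angle H = 15° × (8.5 − 12) = -52.50°.
cos θ_z = sin(-44.0°) sin(-16.9°) + cos(-44.0°) cos(-16.9°) cos(-52.50°) = 0.2019 + 0.4190 = 0.6209.
Top-of-atmosphere irradiance = S₀ cos θ_z = 1367 × 0.6209 = 848.77 W/m².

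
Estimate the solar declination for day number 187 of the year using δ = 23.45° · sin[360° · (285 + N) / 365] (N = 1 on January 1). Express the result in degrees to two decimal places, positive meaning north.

360 × (285 + 187) / 365 = 465.534°; sin(465.534°) = 0.9635.
δ = 23.45 × 0.9635 = 22.594° ≈ +22.59°.

+22.59°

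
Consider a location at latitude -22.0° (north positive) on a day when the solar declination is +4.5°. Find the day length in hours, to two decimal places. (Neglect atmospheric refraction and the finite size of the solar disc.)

cos H_s = −tan(-22.0°) · tan(4.5°) = 0.0318, so H_s = arccos(0.0318) = 88.18°.
Day length = 2 H_s / 15° h⁻¹ = 176.36° / 15 = 11.757 h.

11.76 hours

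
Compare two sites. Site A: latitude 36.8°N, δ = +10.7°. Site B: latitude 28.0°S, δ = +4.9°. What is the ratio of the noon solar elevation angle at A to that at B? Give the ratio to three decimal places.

1.119

A: 90° − |36.8 − (10.7)| = 63.90°.
B: 90° − |-28.0 − (4.9)| = 57.10°.
Ratio A/B = 63.9000 / 57.1000 = 1.1191.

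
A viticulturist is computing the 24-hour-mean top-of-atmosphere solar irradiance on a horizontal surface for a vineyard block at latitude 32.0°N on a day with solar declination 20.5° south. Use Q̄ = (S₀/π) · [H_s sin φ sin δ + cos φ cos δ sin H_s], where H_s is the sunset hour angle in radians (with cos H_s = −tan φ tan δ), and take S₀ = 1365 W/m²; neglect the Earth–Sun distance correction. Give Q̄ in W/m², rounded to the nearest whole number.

228 W/m²

cos H_s = −tan(32.0°) · tan(-20.5°) = 0.2336, so H_s = arccos(0.2336) = 76.49°. In radians, H_s = 1.3350.
H_s sin φ sin δ = 1.3350 × 0.5299 × -0.3502 = -0.2477.
cos φ cos δ sin H_s = 0.8480 × 0.9367 × 0.9723 = 0.7723.
Q̄ = (1365/π) × (-0.2477 + 0.7723) = 434.49 × 0.5246 = 227.93 W/m².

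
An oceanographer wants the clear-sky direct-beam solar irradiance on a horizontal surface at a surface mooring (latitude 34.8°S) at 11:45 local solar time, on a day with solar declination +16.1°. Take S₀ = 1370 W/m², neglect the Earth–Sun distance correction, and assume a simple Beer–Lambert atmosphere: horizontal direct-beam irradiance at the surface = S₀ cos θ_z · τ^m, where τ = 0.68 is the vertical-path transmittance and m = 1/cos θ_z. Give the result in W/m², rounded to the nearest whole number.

467 W/m²

Hour angle H = 15° × (11.75 − 12) = -3.75°.
With φ = -34.8°, δ = 16.1°, H = -3.75°: sin φ sin δ = -0.1583, cos φ cos δ cos H = 0.7873, so cos θ_z = 0.6290.
Air mass m = 1/cos θ_z = 1/0.6290 = 1.590; τ^m = 0.68^1.590 = 0.5416.
Surface direct beam = 1370 × 0.6290 × 0.5416 = 466.71 W/m².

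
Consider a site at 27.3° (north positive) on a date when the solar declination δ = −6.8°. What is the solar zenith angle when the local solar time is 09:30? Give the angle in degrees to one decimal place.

49.8°

Hour angle H = 15° × (9.5 − 12) = -37.50°.
cos θ_z = sin(27.3°) sin(-6.8°) + cos(27.3°) cos(-6.8°) cos(-37.50°) = -0.0543 + 0.7000 = 0.6457.
θ_z = arccos(0.6457) = 49.78°.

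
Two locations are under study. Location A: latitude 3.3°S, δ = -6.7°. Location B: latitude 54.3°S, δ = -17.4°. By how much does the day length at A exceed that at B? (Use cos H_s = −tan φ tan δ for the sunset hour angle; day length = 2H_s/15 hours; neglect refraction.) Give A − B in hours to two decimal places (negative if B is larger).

-3.40 h

A: H_s = arccos(−tan -3.3° · tan -6.7°) = 90.39°, so 2H_s/15 = 12.0520 h.
B: H_s = arccos(−tan -54.3° · tan -17.4°) = 115.86°, so 2H_s/15 = 15.4480 h.
A − B = 12.0520 − 15.4480 = -3.3960 h.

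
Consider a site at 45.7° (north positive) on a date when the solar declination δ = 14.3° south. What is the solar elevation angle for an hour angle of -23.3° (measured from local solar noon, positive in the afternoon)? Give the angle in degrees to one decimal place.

26.4°

cos θ_z = sin φ sin δ + cos φ cos δ cos H = (0.7157)(-0.2470) + (0.6984)(0.9690)(0.9184) = 0.4447.
θ_z = arccos(0.4447) = 63.60°, so the elevation is 90° − 63.60° = 26.40°.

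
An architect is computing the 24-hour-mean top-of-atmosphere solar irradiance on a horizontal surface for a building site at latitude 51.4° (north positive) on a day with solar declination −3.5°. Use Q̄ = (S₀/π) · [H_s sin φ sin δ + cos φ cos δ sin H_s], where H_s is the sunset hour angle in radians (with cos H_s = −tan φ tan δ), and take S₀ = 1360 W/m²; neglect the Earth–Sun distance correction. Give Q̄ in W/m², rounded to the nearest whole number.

The sunset hour angle satisfies cos H_s = −tan φ tan δ = 0.0766, giving H_s = 85.61°. In radians, H_s = 1.4942.
H_s sin φ sin δ = 1.4942 × 0.7815 × -0.0610 = -0.0712.
cos φ cos δ sin H_s = 0.6239 × 0.9981 × 0.9971 = 0.6209.
Q̄ = (1360/π) × (-0.0712 + 0.6209) = 432.90 × 0.5497 = 237.97 W/m².

238 W/m²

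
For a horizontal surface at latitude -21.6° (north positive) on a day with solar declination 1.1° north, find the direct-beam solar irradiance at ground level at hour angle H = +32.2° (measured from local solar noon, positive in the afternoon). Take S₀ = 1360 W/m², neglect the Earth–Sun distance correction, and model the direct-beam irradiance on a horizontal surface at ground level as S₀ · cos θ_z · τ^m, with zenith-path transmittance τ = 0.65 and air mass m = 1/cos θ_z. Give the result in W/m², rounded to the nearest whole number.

610 W/m²

cos θ_z = sin(-21.6°) sin(1.1°) + cos(-21.6°) cos(1.1°) cos(32.20°) = -0.0071 + 0.7866 = 0.7795.
Air mass m = 1/cos θ_z = 1/0.7795 = 1.283; τ^m = 0.65^1.283 = 0.5754.
Surface direct beam = 1360 × 0.7795 × 0.5754 = 609.99 W/m².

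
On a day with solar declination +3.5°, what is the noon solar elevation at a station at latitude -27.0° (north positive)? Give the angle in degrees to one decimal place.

At local solar noon the hour angle is zero, so the elevation is 90° − |φ − δ| = 90° − |-27.0° − (3.5°)| = 90° − 30.5° = 59.5°.

59.5°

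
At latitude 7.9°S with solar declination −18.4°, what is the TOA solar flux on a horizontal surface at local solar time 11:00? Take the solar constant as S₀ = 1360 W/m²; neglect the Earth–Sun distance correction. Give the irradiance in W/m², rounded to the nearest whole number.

1294 W/m²

Hour angle H = 15° × (11 − 12) = -15.00°.
cos θ_z = sin φ sin δ + cos φ cos δ cos H = (-0.1374)(-0.3156) + (0.9905)(0.9489)(0.9659) = 0.9512.
Top-of-atmosphere irradiance = S₀ cos θ_z = 1360 × 0.9512 = 1293.63 W/m².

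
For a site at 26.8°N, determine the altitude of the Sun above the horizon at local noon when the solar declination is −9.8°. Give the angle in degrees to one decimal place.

53.4°

At local solar noon the hour angle is zero, so the elevation is 90° − |φ − δ| = 90° − |26.8° − (-9.8°)| = 90° − 36.6° = 53.4°.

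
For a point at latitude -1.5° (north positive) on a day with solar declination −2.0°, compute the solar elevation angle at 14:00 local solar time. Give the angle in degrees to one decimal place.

60.0°

Hour angle H = 15° × (14 − 12) = 30.00°.
cos θ_z = sin(-1.5°) sin(-2.0°) + cos(-1.5°) cos(-2.0°) cos(30.00°) = 0.0009 + 0.8652 = 0.8661.
θ_z = arccos(0.8661) = 29.99°, so the elevation is 90° − 29.99° = 60.01°.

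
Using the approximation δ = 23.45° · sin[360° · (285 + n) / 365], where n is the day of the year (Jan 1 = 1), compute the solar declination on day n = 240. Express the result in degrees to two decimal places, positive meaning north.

+8.86°

360 × (285 + 240) / 365 = 517.808°; sin(517.808°) = 0.3777.
δ = 23.45 × 0.3777 = 8.857° ≈ +8.86°.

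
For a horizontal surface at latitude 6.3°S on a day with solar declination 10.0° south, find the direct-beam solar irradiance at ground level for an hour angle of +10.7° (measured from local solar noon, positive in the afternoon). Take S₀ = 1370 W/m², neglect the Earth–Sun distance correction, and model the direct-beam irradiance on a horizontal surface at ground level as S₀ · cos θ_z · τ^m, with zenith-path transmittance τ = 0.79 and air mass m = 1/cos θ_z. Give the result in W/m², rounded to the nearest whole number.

cos θ_z = sin φ sin δ + cos φ cos δ cos H = (-0.1097)(-0.1736) + (0.9940)(0.9848)(0.9826) = 0.9809.
Air mass m = 1/cos θ_z = 1/0.9809 = 1.019; τ^m = 0.79^1.019 = 0.7865.
Surface direct beam = 1370 × 0.9809 × 0.7865 = 1056.92 W/m².

1057 W/m²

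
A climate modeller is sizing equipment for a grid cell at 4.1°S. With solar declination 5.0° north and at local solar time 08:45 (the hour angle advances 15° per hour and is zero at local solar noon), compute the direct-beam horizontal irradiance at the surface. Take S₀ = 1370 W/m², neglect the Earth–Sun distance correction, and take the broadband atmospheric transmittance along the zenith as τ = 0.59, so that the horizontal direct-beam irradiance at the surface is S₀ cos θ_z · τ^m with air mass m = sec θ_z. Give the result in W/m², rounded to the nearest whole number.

Hour angle H = 15° × (8.75 − 12) = -48.75°.
With φ = -4.1°, δ = 5.0°, H = -48.75°: sin φ sin δ = -0.0062, cos φ cos δ cos H = 0.6552, so cos θ_z = 0.6490.
Air mass m = 1/cos θ_z = 1/0.6490 = 1.541; τ^m = 0.59^1.541 = 0.4435.
Surface direct beam = 1370 × 0.6490 × 0.4435 = 394.33 W/m².

394 W/m²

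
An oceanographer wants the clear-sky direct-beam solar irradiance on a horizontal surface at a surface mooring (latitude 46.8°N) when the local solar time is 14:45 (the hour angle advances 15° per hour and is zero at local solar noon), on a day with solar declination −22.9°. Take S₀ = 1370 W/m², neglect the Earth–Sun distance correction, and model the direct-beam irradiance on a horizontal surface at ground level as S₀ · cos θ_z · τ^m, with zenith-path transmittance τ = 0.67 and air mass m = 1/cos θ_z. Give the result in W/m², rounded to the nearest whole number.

Hour angle H = 15° × (14.75 − 12) = 41.25°.
cos θ_z = sin φ sin δ + cos φ cos δ cos H = (0.7290)(-0.3891) + (0.6845)(0.9212)(0.7518) = 0.1904.
Air mass m = 1/cos θ_z = 1/0.1904 = 5.252; τ^m = 0.67^5.252 = 0.1221.
Surface direct beam = 1370 × 0.1904 × 0.1221 = 31.85 W/m².

32 W/m²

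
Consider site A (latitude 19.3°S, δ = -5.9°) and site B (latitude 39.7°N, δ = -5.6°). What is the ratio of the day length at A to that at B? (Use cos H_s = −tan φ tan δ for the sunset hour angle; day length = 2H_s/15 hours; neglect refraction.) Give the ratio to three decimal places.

1.079

A: H_s = arccos(−tan -19.3° · tan -5.9°) = 92.07°, so 2H_s/15 = 12.2760 h.
B: H_s = arccos(−tan 39.7° · tan -5.6°) = 85.33°, so 2H_s/15 = 11.3773 h.
Ratio A/B = 12.2760 / 11.3773 = 1.0790.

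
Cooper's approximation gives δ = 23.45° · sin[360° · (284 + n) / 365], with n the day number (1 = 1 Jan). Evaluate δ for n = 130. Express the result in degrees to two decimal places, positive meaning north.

+17.52°

360 × (284 + 130) / 365 = 408.329°; sin(408.329°) = 0.7470.
δ = 23.45 × 0.7470 = 17.517° ≈ +17.52°.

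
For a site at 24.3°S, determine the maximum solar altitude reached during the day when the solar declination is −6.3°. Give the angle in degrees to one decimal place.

At local solar noon the hour angle is zero, so the elevation is 90° − |φ − δ| = 90° − |-24.3° − (-6.3°)| = 90° − 18.0° = 72.0°.

72.0°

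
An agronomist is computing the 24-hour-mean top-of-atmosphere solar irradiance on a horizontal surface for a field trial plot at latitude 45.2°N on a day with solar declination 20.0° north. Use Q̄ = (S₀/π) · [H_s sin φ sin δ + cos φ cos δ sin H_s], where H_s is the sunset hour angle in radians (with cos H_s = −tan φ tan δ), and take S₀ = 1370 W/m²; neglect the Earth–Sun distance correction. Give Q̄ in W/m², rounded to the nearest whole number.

475 W/m²

cos H_s = −tan(45.2°) · tan(20.0°) = -0.3665, so H_s = arccos(-0.3665) = 111.50°. In radians, H_s = 1.9460.
H_s sin φ sin δ = 1.9460 × 0.7096 × 0.3420 = 0.4723.
cos φ cos δ sin H_s = 0.7046 × 0.9397 × 0.9304 = 0.6160.
Q̄ = (1370/π) × (0.4723 + 0.6160) = 436.08 × 1.0883 = 474.59 W/m².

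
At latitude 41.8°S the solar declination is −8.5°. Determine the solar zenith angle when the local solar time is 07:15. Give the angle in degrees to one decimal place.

Hour angle H = 15° × (7.25 − 12) = -71.25°.
cos θ_z = sin(-41.8°) sin(-8.5°) + cos(-41.8°) cos(-8.5°) cos(-71.25°) = 0.0985 + 0.2370 = 0.3355.
θ_z = arccos(0.3355) = 70.40°.

70.4°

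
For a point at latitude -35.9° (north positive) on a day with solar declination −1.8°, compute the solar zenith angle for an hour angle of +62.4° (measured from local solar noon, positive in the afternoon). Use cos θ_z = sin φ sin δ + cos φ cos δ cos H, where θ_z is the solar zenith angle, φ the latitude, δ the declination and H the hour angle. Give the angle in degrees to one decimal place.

66.8°

With φ = -35.9°, δ = -1.8°, H = 62.40°: sin φ sin δ = 0.0184, cos φ cos δ cos H = 0.3751, so cos θ_z = 0.3935.
θ_z = arccos(0.3935) = 66.83°.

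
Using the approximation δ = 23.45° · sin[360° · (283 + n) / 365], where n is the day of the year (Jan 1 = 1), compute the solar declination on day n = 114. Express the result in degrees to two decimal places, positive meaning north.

+12.27°

360 × (283 + 114) / 365 = 391.562°; sin(391.562°) = 0.5234.
δ = 23.45 × 0.5234 = 12.274° ≈ +12.27°.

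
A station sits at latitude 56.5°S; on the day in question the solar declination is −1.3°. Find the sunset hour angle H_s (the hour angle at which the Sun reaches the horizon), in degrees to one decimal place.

The sunset hour angle satisfies cos H_s = −tan φ tan δ = -0.0343, giving H_s = 91.97°.

92.0°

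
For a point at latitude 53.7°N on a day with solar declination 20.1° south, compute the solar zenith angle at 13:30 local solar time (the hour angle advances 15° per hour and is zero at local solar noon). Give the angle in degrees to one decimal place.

Hour angle H = 15° × (13.5 − 12) = 22.50°.
With φ = 53.7°, δ = -20.1°, H = 22.50°: sin φ sin δ = -0.2770, cos φ cos δ cos H = 0.5136, so cos θ_z = 0.2366.
θ_z = arccos(0.2366) = 76.31°.

76.3°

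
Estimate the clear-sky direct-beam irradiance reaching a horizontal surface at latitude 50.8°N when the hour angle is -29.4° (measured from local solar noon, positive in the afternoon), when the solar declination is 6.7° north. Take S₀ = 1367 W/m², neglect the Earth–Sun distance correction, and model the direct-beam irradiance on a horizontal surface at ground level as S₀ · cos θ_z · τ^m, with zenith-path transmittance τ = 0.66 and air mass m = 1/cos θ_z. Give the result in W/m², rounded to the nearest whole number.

454 W/m²

cos θ_z = sin(50.8°) sin(6.7°) + cos(50.8°) cos(6.7°) cos(-29.40°) = 0.0904 + 0.5469 = 0.6373.
Air mass m = 1/cos θ_z = 1/0.6373 = 1.569; τ^m = 0.66^1.569 = 0.5210.
Surface direct beam = 1367 × 0.6373 × 0.5210 = 453.89 W/m².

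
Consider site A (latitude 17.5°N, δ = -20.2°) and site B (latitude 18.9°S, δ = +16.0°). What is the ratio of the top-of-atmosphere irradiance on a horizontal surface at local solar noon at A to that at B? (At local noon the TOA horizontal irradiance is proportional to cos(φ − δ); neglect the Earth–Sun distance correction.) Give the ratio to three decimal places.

A: cos θ_z = cos(17.5° − (-20.2°)) = 0.7912.
B: cos θ_z = cos(-18.9° − (16.0°)) = 0.8202.
Ratio A/B = 0.7912 / 0.8202 = 0.9646.

0.965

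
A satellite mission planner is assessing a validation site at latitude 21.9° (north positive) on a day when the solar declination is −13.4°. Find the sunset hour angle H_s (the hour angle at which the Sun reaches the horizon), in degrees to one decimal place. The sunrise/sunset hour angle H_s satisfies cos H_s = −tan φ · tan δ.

84.5°

The sunset hour angle satisfies cos H_s = −tan φ tan δ = 0.0958, giving H_s = 84.50°.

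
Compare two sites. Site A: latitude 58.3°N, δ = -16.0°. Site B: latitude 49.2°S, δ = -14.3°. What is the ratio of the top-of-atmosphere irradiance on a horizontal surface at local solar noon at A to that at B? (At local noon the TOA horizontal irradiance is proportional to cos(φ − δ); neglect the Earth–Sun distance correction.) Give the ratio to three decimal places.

A: cos θ_z = cos(58.3° − (-16.0°)) = 0.2706.
B: cos θ_z = cos(-49.2° − (-14.3°)) = 0.8202.
Ratio A/B = 0.2706 / 0.8202 = 0.3299.

0.330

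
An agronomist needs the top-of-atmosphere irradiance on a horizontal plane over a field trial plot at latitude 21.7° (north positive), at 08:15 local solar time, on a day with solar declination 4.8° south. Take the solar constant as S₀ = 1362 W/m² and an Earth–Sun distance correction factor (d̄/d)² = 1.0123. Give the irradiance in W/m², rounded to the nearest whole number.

Hour angle H = 15° × (8.25 − 12) = -56.25°.
cos θ_z = sin φ sin δ + cos φ cos δ cos H = (0.3697)(-0.0837) + (0.9291)(0.9965)(0.5556) = 0.4835.
Top-of-atmosphere irradiance = S₀ (d̄/d)² cos θ_z = 1362 × 1.0123 × 0.4835 = 666.63 W/m².

667 W/m²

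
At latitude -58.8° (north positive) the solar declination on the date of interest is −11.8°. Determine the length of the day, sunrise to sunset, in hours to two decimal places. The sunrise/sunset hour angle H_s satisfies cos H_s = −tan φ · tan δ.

14.69 hours

−tan φ tan δ = −(-1.6512)(-0.2089) = -0.3449; H_s = arccos(-0.3449) = 110.18°.
Day length = 2 H_s / 15° h⁻¹ = 220.36° / 15 = 14.691 h.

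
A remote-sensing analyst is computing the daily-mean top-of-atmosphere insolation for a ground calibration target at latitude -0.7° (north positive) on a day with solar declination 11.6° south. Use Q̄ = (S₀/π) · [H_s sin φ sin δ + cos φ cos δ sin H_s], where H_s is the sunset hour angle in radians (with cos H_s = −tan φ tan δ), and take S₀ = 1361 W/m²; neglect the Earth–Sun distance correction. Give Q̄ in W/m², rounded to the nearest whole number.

cos H_s = −tan(-0.7°) · tan(-11.6°) = -0.0025, so H_s = arccos(-0.0025) = 90.14°. In radians, H_s = 1.5732.
H_s sin φ sin δ = 1.5732 × -0.0122 × -0.2011 = 0.0039.
cos φ cos δ sin H_s = 0.9999 × 0.9796 × 1.0000 = 0.9795.
Q̄ = (1361/π) × (0.0039 + 0.9795) = 433.22 × 0.9834 = 426.03 W/m².

426 W/m²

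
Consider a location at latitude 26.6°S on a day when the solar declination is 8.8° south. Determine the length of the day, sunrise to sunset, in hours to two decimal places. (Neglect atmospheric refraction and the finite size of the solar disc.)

The sunset hour angle satisfies cos H_s = −tan φ tan δ = -0.0775, giving H_s = 94.44°.
Day length = 2 H_s / 15° h⁻¹ = 188.88° / 15 = 12.592 h.

12.59 hours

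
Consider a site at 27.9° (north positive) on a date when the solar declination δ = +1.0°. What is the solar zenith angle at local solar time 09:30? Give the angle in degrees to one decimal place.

44.8°

Hour angle H = 15° × (9.5 − 12) = -37.50°.
cos θ_z = sin(27.9°) sin(1.0°) + cos(27.9°) cos(1.0°) cos(-37.50°) = 0.0082 + 0.7010 = 0.7092.
θ_z = arccos(0.7092) = 44.83°.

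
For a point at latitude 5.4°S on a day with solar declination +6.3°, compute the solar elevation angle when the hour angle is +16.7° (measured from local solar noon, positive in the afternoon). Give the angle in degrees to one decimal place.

cos θ_z = sin(-5.4°) sin(6.3°) + cos(-5.4°) cos(6.3°) cos(16.70°) = -0.0103 + 0.9478 = 0.9375.
θ_z = arccos(0.9375) = 20.36°, so the elevation is 90° − 20.36° = 69.64°.

69.6°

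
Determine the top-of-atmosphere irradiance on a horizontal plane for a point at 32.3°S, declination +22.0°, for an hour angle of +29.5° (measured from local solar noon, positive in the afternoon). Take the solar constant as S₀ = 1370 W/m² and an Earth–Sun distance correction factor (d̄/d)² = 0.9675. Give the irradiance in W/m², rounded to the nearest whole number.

639 W/m²

cos θ_z = sin φ sin δ + cos φ cos δ cos H = (-0.5344)(0.3746) + (0.8453)(0.9272)(0.8704) = 0.4820.
Top-of-atmosphere irradiance = S₀ (d̄/d)² cos θ_z = 1370 × 0.9675 × 0.4820 = 638.88 W/m².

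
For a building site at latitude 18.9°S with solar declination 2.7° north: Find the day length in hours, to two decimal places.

11.88 hours

−tan φ tan δ = −(-0.3424)(0.0472) = 0.0162; H_s = arccos(0.0162) = 89.07°.
Day length = 2 H_s / 15° h⁻¹ = 178.14° / 15 = 11.876 h.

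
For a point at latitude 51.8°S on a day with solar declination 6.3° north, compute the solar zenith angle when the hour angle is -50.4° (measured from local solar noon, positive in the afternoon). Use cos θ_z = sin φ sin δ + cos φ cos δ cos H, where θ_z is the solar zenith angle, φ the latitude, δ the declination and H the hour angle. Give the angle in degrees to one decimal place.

72.2°

cos θ_z = sin φ sin δ + cos φ cos δ cos H = (-0.7859)(0.1097) + (0.6184)(0.9940)(0.6374) = 0.3056.
θ_z = arccos(0.3056) = 72.21°.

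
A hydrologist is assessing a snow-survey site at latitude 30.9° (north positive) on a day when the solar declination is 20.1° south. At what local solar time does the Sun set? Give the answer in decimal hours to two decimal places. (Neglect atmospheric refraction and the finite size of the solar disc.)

The sunset hour angle satisfies cos H_s = −tan φ tan δ = 0.2190, giving H_s = 77.35°.
Sunset is at 12 + H_s/15 = 12 + 5.157 = 17.157 h local solar time.

17.16 h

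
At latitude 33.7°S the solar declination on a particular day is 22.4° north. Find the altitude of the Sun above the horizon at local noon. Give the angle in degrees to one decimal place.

33.9°

At local solar noon the hour angle is zero, so the elevation is 90° − |φ − δ| = 90° − |-33.7° − (22.4°)| = 90° − 56.1° = 33.9°.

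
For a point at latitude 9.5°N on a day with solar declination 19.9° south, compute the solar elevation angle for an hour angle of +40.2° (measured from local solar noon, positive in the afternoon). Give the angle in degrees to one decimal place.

cos θ_z = sin φ sin δ + cos φ cos δ cos H = (0.1650)(-0.3404) + (0.9863)(0.9403)(0.7638) = 0.6522.
θ_z = arccos(0.6522) = 49.29°, so the elevation is 90° − 49.29° = 40.71°.

40.7°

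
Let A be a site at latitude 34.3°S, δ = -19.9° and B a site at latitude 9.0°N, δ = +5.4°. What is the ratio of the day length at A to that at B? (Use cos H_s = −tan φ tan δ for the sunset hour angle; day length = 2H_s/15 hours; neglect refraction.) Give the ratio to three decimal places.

A: H_s = arccos(−tan -34.3° · tan -19.9°) = 104.30°, so 2H_s/15 = 13.9067 h.
B: H_s = arccos(−tan 9.0° · tan 5.4°) = 90.86°, so 2H_s/15 = 12.1147 h.
Ratio A/B = 13.9067 / 12.1147 = 1.1479.

1.148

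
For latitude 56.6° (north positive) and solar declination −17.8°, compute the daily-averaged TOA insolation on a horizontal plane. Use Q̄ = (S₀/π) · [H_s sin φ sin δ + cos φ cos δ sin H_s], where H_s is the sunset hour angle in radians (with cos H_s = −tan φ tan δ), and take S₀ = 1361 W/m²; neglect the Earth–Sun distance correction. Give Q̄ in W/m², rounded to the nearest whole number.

81 W/m²

−tan φ tan δ = −(1.5166)(-0.3211) = 0.4870; H_s = arccos(0.4870) = 60.86°. In radians, H_s = 1.0622.
H_s sin φ sin δ = 1.0622 × 0.8348 × -0.3057 = -0.2711.
cos φ cos δ sin H_s = 0.5505 × 0.9521 × 0.8734 = 0.4578.
Q̄ = (1361/π) × (-0.2711 + 0.4578) = 433.22 × 0.1867 = 80.88 W/m².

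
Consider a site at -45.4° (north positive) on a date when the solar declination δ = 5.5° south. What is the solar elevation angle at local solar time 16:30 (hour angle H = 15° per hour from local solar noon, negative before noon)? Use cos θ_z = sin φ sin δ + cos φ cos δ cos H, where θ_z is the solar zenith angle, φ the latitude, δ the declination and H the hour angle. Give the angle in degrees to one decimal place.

19.6°

Hour angle H = 15° × (16.5 − 12) = 67.50°.
cos θ_z = sin(-45.4°) sin(-5.5°) + cos(-45.4°) cos(-5.5°) cos(67.50°) = 0.0682 + 0.2675 = 0.3357.
θ_z = arccos(0.3357) = 70.38°, so the elevation is 90° − 70.38° = 19.62°.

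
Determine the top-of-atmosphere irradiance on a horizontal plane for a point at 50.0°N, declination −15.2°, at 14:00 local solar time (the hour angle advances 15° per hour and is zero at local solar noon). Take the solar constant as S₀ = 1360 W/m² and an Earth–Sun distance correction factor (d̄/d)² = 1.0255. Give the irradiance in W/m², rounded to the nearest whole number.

469 W/m²

Hour angle H = 15° × (14 − 12) = 30.00°.
cos θ_z = sin(50.0°) sin(-15.2°) + cos(50.0°) cos(-15.2°) cos(30.00°) = -0.2008 + 0.5372 = 0.3364.
Top-of-atmosphere irradiance = S₀ (d̄/d)² cos θ_z = 1360 × 1.0255 × 0.3364 = 469.17 W/m².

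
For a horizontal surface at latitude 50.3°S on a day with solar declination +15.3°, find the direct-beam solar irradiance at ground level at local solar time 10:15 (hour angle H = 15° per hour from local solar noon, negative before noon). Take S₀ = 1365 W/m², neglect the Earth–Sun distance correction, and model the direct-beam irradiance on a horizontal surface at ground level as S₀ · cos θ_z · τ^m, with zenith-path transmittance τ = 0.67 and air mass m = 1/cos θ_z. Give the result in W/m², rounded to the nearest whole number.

152 W/m²

Hour angle H = 15° × (10.25 − 12) = -26.25°.
With φ = -50.3°, δ = 15.3°, H = -26.25°: sin φ sin δ = -0.2030, cos φ cos δ cos H = 0.5526, so cos θ_z = 0.3496.
Air mass m = 1/cos θ_z = 1/0.3496 = 2.860; τ^m = 0.67^2.860 = 0.3181.
Surface direct beam = 1365 × 0.3496 × 0.3181 = 151.80 W/m².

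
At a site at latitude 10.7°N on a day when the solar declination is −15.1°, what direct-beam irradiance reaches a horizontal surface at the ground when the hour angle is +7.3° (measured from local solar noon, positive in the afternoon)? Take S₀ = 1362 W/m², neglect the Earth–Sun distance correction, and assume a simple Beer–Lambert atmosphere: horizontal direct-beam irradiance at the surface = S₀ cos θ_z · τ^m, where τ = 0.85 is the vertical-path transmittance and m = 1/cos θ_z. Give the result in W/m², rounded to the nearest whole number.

cos θ_z = sin(10.7°) sin(-15.1°) + cos(10.7°) cos(-15.1°) cos(7.30°) = -0.0484 + 0.9410 = 0.8926.
Air mass m = 1/cos θ_z = 1/0.8926 = 1.120; τ^m = 0.85^1.120 = 0.8336.
Surface direct beam = 1362 × 0.8926 × 0.8336 = 1013.43 W/m².

1013 W/m²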